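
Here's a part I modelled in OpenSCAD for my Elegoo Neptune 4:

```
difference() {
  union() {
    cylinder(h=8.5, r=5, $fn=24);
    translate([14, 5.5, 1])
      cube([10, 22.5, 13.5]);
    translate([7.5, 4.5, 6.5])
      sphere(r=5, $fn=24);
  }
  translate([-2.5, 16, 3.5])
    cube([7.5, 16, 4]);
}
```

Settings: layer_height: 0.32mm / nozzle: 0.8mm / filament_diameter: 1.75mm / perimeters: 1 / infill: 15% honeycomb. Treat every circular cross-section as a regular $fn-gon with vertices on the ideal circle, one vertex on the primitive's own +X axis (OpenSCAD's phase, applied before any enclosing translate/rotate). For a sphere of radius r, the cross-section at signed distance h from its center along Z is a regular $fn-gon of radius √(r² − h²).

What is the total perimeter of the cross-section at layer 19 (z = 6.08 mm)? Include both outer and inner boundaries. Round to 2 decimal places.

At z = 6.08 mm: the r=5 cylinder gives a regular 24-gon of circumradius 5 (constant along its height) (perimeter = 2·24·5.000·sin(180°/24) = 31.33 mm); the 10×22.5 cube at (14, 5.5) contributes its full rectangle (perimeter 65.00 mm); the r=5 sphere at (7.5, 4.5) contributes a regular 24-gon of circumradius √(5²−0.42²) = 4.982 (perimeter = 2·24·4.982·sin(180°/24) = 31.22 mm); Taking the union: the regions partially overlap (shared area 3.72 mm²), so the edge portions inside another operand are dropped and the merged outline is re-measured after clipping — boundary = 117.64 mm; the cube at (-2.5, 16) is present — its section is the full 7.5×16 rectangle (perimeter 47.00 mm); Subtracting the remaining from the first: starting from that combined region, the 7.5×16 cube at (-2.5, 16) misses the remaining region (no effect) — boundary = 117.64 mm. Overall, the cross-section has 2 separate islands. Total boundary length (outer) = 117.64 mm.

117.64 mm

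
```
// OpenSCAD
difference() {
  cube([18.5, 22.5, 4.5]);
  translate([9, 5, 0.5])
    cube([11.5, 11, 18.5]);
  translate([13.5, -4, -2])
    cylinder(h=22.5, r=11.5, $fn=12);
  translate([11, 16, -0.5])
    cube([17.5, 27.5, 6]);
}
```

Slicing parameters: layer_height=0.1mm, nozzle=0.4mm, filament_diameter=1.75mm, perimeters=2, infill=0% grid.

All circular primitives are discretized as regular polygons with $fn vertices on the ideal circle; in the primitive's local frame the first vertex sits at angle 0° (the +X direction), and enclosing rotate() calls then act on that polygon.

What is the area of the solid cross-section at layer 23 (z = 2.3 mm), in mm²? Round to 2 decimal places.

At z = 2.3 mm: the 18.5×22.5 cube contributes its full rectangle (area 416.25 mm²); the 11.5×11 cube at (9, 5) contributes its full rectangle (area 126.50 mm²); the r=11.5 cylinder at (13.5, -4) contributes a regular 12-gon of circumradius 11.5 (area = (12/2)·11.500²·sin(360°/12) = 396.75 mm²); the cube at (11, 16) (footprint 17.5×27.5) is included at this height (area 481.25 mm²); Taking the first minus the rest: starting from the 18.5×22.5 cube (416.25 mm²), the 11.5×11 cube at (9, 5) partially overlaps it — only the 104.50 mm² overlap (of its 126.50 mm²) is removed, clipping the outline; the r=11.5 cylinder at (13.5, -4) partially overlaps it — only the 71.79 mm² overlap (of its 396.75 mm²) is removed, clipping the outline; the 17.5×27.5 cube at (11, 16) partially overlaps it — only the 48.75 mm² overlap (of its 481.25 mm²) is removed, clipping the outline — area = 191.21 mm². Overall, the cross-section is a single solid region. Net area = 191.21 mm².

191.21 mm²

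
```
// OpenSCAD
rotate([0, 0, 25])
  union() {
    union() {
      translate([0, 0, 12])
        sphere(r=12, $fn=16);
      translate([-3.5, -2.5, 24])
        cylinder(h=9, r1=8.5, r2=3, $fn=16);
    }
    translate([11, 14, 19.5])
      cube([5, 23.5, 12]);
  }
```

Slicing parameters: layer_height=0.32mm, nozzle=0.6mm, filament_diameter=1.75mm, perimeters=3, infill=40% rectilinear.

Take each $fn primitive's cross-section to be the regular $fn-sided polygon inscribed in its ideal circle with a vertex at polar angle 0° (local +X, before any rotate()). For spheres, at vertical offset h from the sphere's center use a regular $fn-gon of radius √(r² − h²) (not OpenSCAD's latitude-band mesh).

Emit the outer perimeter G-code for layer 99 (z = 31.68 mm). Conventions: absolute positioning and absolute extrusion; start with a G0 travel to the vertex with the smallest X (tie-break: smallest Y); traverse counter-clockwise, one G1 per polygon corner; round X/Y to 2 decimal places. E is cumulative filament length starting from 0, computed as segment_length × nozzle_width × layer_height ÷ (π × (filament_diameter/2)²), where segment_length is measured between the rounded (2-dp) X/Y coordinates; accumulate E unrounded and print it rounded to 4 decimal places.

At z = 31.68 mm: the sphere is not intersected at this z (|z−center|=19.680 > r=12); the cone at (-3.5, -2.5) contributes a regular 16-gon of circumradius 3.807 (interpolated between r1=8.5 and r2=3 at t=0.853); Taking the union: only the cone at (-3.5, -2.5) is present, so the union is just that shape — 1 connected region; the cube at (11, 14) is absent (z outside [19.5, 31.5]); Taking the union: only that combined region is present, so the union is just that shape — 1 connected region; (rotated 25° about Z; rotation is an isometry so areas/perimeters/island counts are preserved). The outline is a single polygon with 16 vertices. Extrusion per mm of travel: 0.6 × 0.32 / (π × 0.875²) = 0.079824. Accumulating E over each segment gives final E = 1.8971.

G0 X-5.92 Y-3.91 Z31.68
G1 X-5.57 Y-5.35 E0.1183
G1 X-4.69 Y-6.55 E0.2371
G1 X-3.42 Y-7.32 E0.3556
G1 X-1.95 Y-7.55 E0.4744
G1 X-0.51 Y-7.19 E0.5929
G1 X0.69 Y-6.32 E0.7112
G1 X1.46 Y-5.05 E0.8298
G1 X1.69 Y-3.58 E0.9485
G1 X1.33 Y-2.14 E1.0670
G1 X0.46 Y-0.94 E1.1853
G1 X-0.81 Y-0.17 E1.3039
G1 X-2.28 Y0.06 E1.4227
G1 X-3.72 Y-0.29 E1.5409
G1 X-4.92 Y-1.17 E1.6597
G1 X-5.69 Y-2.44 E1.7783
G1 X-5.92 Y-3.91 E1.8971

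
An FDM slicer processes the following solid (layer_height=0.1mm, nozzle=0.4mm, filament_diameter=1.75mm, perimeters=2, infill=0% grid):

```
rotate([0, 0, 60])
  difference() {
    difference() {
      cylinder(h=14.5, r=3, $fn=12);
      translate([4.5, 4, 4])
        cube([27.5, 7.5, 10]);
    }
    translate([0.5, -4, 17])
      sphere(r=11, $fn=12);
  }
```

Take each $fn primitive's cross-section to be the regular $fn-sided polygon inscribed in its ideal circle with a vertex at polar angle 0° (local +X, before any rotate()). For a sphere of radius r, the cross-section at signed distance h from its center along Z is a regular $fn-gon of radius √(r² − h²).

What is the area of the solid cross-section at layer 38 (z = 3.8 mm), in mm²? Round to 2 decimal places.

27.00 mm²

At z = 3.8 mm: the r=3 cylinder gives a regular 12-gon of circumradius 3 (constant along its height) (area = (12/2)·3.000²·sin(360°/12) = 27.00 mm²); the cube at (4.5, 4) is not intersected at this z (z outside [4, 14]); Subtracting the remaining from the first: none of the subtracted shapes is present at this height, so the r=3 cylinder is unchanged — area = 27.00 mm²; the sphere at (0.5, -4) is absent (|z−center|=13.200 > r=11); Taking the first minus the rest: none of the subtracted shapes is present at this height, so that combined region is unchanged — area = 27.00 mm²; (rotated 60° about Z; rotation is an isometry so areas/perimeters/island counts are preserved). Overall, the cross-section is a single solid region. Net area = 27.00 mm².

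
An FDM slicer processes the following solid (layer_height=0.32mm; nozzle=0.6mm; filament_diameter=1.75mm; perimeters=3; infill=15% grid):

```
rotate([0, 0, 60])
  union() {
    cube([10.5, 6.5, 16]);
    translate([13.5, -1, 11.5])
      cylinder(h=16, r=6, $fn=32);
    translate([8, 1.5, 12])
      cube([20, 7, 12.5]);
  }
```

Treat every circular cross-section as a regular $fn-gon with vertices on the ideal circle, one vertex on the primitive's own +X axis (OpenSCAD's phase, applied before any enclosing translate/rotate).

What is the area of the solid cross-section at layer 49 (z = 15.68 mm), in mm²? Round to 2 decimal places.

276.89 mm²

At z = 15.68 mm: the cube (footprint 10.5×6.5) is included at this height (area 68.25 mm²); the r=6 cylinder at (13.5, -1) gives a regular 32-gon of circumradius 6 (constant along its height) (area = (32/2)·6.000²·sin(360°/32) = 112.37 mm²); the cube at (8, 1.5) (footprint 20×7) is included at this height (area 140.00 mm²); Merging all regions: the regions partially overlap — summed areas 320.62 mm² minus the doubly-counted overlap 43.73 mm² gives 276.89 mm² — area = 276.89 mm²; (rotated 60° about Z; rotation is an isometry so areas/perimeters/island counts are preserved). Overall, the cross-section is a single solid region. Net area = 276.89 mm².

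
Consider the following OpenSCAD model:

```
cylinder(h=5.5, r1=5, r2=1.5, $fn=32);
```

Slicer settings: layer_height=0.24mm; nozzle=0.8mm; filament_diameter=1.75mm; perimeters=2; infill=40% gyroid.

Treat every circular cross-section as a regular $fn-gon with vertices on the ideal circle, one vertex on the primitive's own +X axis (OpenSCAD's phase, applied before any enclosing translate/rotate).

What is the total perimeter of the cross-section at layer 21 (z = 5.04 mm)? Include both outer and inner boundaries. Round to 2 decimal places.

11.25 mm

At z = 5.04 mm: the cone: at t=0.916 of its height the radius interpolates to r₁+(r₂−r₁)t = 1.793, giving a regular 32-gon of that circumradius (perimeter = 2·32·1.793·sin(180°/32) = 11.25 mm). Overall, the cross-section is a single solid region. Total boundary length (outer) = 11.25 mm.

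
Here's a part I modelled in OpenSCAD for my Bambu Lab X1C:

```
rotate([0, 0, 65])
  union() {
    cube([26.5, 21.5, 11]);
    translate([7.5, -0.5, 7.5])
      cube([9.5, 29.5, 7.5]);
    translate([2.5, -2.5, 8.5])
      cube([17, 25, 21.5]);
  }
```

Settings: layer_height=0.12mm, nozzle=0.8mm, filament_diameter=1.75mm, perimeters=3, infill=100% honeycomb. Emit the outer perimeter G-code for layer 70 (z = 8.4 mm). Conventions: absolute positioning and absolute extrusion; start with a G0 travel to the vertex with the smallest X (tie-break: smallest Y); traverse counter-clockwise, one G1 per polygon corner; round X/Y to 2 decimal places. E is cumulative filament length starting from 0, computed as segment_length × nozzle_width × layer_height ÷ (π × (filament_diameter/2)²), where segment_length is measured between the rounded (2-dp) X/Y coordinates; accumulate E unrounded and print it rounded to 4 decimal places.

At z = 8.4 mm: the cube is present — its section is the full 26.5×21.5 rectangle; the cube at (7.5, -0.5) is present — its section is the full 9.5×29.5 rectangle; the cube at (2.5, -2.5) is not intersected at this z (z outside [8.5, 30]); Combining (union): the regions partially overlap (shared area 204.25 mm²), so overlapping operands fuse into one piece — 1 connected region; (whole slice rotated 65° about Z — lengths, areas and connectivity unchanged). The outline is a single polygon with 12 vertices. Extrusion per mm of travel: 0.8 × 0.12 / (π × 0.875²) = 0.039912. Accumulating E over each segment gives final E = 4.4702.

G0 X-23.11 Y19.05 Z8.40
G1 X-16.32 Y15.88 E0.2991
G1 X-19.49 Y9.09 E0.5982
G1 X0.00 Y0.00 E1.4565
G1 X3.17 Y6.80 E1.7559
G1 X3.62 Y6.59 E1.7758
G1 X7.64 Y15.20 E2.1550
G1 X7.18 Y15.41 E2.1752
G1 X11.20 Y24.02 E2.5545
G1 X-8.29 Y33.10 E3.4126
G1 X-12.30 Y24.49 E3.7917
G1 X-19.10 Y27.66 E4.0911
G1 X-23.11 Y19.05 E4.4702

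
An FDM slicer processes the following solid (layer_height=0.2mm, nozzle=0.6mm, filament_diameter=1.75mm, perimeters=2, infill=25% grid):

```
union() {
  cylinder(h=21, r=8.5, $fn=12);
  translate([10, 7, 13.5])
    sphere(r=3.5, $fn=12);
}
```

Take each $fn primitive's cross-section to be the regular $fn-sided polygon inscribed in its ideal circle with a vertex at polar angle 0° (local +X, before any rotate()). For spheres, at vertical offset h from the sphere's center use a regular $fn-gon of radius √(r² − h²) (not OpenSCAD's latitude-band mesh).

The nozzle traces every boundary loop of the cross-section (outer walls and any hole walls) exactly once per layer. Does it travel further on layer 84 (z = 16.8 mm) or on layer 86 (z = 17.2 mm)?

layer 84 (z = 16.8 mm)

Layer 84 (z = 16.8): the r=8.5 cylinder contributes a regular 12-gon of circumradius 8.5 (perimeter = 2·12·8.500·sin(180°/12) = 52.80 mm); the r=3.5 sphere at (10, 7) slices to a regular 12-gon of circumradius 1.166 (√(r²−h²) with h=3.3 from center) (perimeter = 2·12·1.166·sin(180°/12) = 7.24 mm); Combining (union): the 2 present regions are separate (no shared area or edge), so areas and boundary lengths simply add and each stays a separate island — boundary = 60.04 mm. So its perimeter = 60.04 mm. Layer 86 (z = 17.2): the cylinder: section is a regular 12-gon, circumradius r=8.5 (perimeter = 2·12·8.500·sin(180°/12) = 52.80 mm); the sphere at (10, 7) does not reach this height (|z−center|=3.700 > r=3.5); Taking the union: only the r=8.5 cylinder is present, so the union is just that shape — boundary = 52.80 mm. So its perimeter = 52.80 mm. Layer 84 is larger (60.04 vs 52.80 mm).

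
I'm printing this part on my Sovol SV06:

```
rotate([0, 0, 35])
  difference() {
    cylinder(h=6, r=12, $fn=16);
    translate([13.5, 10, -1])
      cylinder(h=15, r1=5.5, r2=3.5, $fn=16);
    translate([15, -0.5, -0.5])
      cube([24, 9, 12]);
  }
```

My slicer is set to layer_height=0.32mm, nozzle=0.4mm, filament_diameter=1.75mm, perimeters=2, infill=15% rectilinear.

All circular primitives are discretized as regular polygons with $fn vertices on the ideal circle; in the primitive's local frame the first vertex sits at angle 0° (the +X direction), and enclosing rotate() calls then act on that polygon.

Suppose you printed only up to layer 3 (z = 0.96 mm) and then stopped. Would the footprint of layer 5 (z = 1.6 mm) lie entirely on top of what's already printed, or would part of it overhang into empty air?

Compare the two slices. At z = 0.96: the cylinder: section is a regular 16-gon, circumradius r=12 (area = (16/2)·12.000²·sin(360°/16) = 440.85 mm²); the cone at (13.5, 10): at t=0.131 of its height the radius interpolates to r₁+(r₂−r₁)t = 5.239, giving a regular 16-gon of that circumradius (area = (16/2)·5.239²·sin(360°/16) = 84.02 mm²); the cube at (15, -0.5) is present — its section is the full 24×9 rectangle (area 216.00 mm²); Subtracting the remaining from the first: starting from the r=12 cylinder (440.85 mm²), the cone at (13.5, 10) partially overlaps it — only the 0.30 mm² overlap (of its 84.02 mm²) is removed, clipping the outline; the 24×9 cube at (15, -0.5) misses the remaining region (no effect) — area = 440.55 mm²; (whole slice rotated 35° about Z — lengths, areas and connectivity unchanged). At z = 1.6: the cylinder: section is a regular 16-gon, circumradius r=12 (area = (16/2)·12.000²·sin(360°/16) = 440.85 mm²); the cone at (13.5, 10) (r1=5.5→r2=3.5) has section circumradius 5.153 here — a regular 16-gon (area = (16/2)·5.153²·sin(360°/16) = 81.30 mm²); the cube at (15, -0.5) (footprint 24×9) is included at this height (area 216.00 mm²); Taking the first minus the rest: starting from the r=12 cylinder (440.85 mm²), the cone at (13.5, 10) partially overlaps it — only the 0.09 mm² overlap (of its 81.30 mm²) is removed, clipping the outline; the 24×9 cube at (15, -0.5) misses the remaining region (no effect) — area = 440.76 mm²; (whole slice rotated 35° about Z — lengths, areas and connectivity unchanged). Checking containment: the cross-section at z = 1.6 is a subset of the cross-section at z = 0.96.

entirely on top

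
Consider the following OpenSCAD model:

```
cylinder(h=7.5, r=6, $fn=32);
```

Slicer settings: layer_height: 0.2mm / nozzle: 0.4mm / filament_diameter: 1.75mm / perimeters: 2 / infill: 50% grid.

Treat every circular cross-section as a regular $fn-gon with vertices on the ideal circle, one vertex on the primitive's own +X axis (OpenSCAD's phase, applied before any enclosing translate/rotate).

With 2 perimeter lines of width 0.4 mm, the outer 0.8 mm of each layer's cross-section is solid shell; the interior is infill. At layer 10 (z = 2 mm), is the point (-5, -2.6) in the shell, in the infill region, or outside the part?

shell

At z = 2 mm: the cylinder: section is a regular 32-gon, circumradius r=6. Overall, the cross-section is a single solid region. The nearest boundary edge runs (-5.54, -2.30)→(-4.99, -3.33); distance from the point to it = 0.34 mm. The point is inside the cross-section, 0.34 mm from the nearest boundary — within the 0.8 mm shell band (2 × 0.4).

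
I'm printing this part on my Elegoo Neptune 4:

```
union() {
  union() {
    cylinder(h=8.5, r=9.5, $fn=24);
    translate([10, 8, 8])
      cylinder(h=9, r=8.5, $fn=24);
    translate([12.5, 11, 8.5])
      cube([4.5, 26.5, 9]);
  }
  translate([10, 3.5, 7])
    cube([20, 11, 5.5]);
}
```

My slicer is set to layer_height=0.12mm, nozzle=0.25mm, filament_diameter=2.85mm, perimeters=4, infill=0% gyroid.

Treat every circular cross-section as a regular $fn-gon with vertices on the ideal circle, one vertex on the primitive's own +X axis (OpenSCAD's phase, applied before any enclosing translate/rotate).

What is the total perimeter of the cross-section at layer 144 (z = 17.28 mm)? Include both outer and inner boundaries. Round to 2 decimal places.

At z = 17.28 mm: the cylinder is absent (z outside [0, 8.5]); the cylinder at (10, 8) does not reach this height (z outside [8, 17]); the 4.5×26.5 cube at (12.5, 11) contributes its full rectangle (perimeter 62.00 mm); Combining (union): only the 4.5×26.5 cube at (12.5, 11) is present, so the union is just that shape — boundary = 62.00 mm; the cube at (10, 3.5) is not intersected at this z (z outside [7, 12.5]); Combining (union): only the result so far is present, so the union is just that shape — boundary = 62.00 mm. Overall, the cross-section is a single solid region. Total boundary length (outer) = 62.00 mm.

62.00 mm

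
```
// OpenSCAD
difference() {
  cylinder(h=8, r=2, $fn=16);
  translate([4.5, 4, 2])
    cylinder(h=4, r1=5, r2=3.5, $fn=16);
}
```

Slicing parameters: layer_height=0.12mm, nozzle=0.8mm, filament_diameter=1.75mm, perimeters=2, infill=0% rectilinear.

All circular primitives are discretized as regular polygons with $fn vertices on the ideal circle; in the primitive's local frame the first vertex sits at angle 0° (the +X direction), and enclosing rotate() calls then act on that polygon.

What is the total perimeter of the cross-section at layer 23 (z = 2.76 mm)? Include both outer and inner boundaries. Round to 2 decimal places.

12.32 mm

At z = 2.76 mm: the r=2 cylinder gives a regular 16-gon of circumradius 2 (constant along its height) (perimeter = 2·16·2.000·sin(180°/16) = 12.49 mm); the cone at (4.5, 4) (r1=5→r2=3.5) has section circumradius 4.715 here — a regular 16-gon (perimeter = 2·16·4.715·sin(180°/16) = 29.44 mm); After the difference (first − rest): starting from the r=2 cylinder, the cone at (4.5, 4) partially overlaps it — only the 1.01 mm² overlap (of its 68.06 mm²) is removed, clipping the outline — boundary = 12.32 mm. Overall, the cross-section is a single solid region. Total boundary length (outer) = 12.32 mm.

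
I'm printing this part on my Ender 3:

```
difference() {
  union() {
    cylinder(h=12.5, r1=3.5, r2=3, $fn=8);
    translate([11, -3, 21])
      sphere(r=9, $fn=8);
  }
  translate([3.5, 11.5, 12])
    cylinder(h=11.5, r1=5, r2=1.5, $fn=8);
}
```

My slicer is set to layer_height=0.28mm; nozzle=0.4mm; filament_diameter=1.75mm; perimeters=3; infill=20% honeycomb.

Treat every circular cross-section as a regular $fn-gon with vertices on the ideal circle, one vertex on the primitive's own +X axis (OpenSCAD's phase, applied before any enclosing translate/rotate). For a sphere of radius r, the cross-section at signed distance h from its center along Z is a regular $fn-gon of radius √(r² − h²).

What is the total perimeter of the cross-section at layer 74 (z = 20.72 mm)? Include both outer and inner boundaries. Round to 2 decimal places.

55.08 mm

At z = 20.72 mm: the cone does not reach this height (z outside [0, 12.5]); the sphere at (11, -3): section is a regular 8-gon, circumradius = √(r²−h²) = √(9²−0.28²) = 8.996 (perimeter = 2·8·8.996·sin(180°/8) = 55.08 mm); Merging all regions: only the r=9 sphere at (11, -3) is present, so the union is just that shape — boundary = 55.08 mm; the cone at (3.5, 11.5) (r1=5→r2=1.5) has section circumradius 2.346 here — a regular 8-gon (perimeter = 2·8·2.346·sin(180°/8) = 14.36 mm); Taking the first minus the rest: starting from that combined region, the cone at (3.5, 11.5) misses the remaining region (no effect) — boundary = 55.08 mm. Overall, the cross-section is a single solid region. Total boundary length (outer) = 55.08 mm.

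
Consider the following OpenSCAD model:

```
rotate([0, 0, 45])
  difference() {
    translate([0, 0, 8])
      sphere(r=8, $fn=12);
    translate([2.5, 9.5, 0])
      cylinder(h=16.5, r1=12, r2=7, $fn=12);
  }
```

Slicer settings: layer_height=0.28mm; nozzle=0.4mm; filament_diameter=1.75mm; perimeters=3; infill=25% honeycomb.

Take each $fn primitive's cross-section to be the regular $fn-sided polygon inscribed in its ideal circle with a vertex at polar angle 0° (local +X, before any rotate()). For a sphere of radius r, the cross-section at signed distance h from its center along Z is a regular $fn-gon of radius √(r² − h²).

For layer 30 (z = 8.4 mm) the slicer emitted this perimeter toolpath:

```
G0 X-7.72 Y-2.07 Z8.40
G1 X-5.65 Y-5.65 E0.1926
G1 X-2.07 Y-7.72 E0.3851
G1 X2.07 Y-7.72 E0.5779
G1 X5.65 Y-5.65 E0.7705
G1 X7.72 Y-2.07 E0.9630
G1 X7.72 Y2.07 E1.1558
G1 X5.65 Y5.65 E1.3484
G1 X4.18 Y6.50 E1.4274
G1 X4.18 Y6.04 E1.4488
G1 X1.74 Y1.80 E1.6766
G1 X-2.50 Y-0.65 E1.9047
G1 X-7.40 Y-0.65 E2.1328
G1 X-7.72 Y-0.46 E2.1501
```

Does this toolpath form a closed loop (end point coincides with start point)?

Start point (G0): (-7.72, -2.07). End point (last G1): the path does not return to the start — open.

no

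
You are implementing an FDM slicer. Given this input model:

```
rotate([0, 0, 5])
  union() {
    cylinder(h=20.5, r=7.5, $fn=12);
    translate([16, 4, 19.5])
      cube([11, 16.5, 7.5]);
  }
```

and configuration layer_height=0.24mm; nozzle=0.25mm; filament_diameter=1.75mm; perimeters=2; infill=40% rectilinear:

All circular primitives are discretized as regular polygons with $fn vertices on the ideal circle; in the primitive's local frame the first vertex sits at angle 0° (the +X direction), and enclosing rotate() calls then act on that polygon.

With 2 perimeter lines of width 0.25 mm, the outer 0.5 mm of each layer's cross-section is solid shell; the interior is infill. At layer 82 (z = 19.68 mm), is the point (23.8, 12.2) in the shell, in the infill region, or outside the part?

At z = 19.68 mm: the cylinder: section is a regular 12-gon, circumradius r=7.5; the cube at (16, 4) is present — its section is the full 11×16.5 rectangle; Combining (union): the 2 present regions are separate (no shared area or edge), so areas and boundary lengths simply add and each stays a separate island — 2 connected regions; (rotated 5° about Z; rotation is an isometry so areas/perimeters/island counts are preserved). Overall, the cross-section has 2 separate islands. Undo the 5° rotation: the query point maps to (24.773, 10.079) in the un-rotated model frame. The nearest boundary edge runs (27.00, 20.50)→(27.00, 4.00); distance from the point to it = 2.23 mm. (Shell/infill is judged within the island containing the point — the largest one.) The point is inside the cross-section and 2.23 mm from the nearest boundary — more than the 0.5 mm shell width (2 × 0.25), so it's in the infill interior.

infill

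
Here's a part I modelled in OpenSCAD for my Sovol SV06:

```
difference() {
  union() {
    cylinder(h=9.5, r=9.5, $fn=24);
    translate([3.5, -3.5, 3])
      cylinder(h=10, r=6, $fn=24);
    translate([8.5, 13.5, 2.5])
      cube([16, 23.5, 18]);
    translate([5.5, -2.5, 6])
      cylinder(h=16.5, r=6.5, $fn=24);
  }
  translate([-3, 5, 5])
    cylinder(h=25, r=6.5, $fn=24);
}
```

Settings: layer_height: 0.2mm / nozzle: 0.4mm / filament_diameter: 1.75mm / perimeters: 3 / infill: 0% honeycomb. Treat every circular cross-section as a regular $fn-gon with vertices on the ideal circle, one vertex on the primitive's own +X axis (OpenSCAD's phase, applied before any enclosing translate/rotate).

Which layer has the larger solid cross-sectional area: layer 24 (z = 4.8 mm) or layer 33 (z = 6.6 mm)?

layer 24 (z = 4.8 mm)

Layer 24 (z = 4.8): the r=9.5 cylinder gives a regular 24-gon of circumradius 9.5 (constant along its height) (area = (24/2)·9.500²·sin(360°/24) = 280.30 mm²); the r=6 cylinder at (3.5, -3.5) gives a regular 24-gon of circumradius 6 (constant along its height) (area = (24/2)·6.000²·sin(360°/24) = 111.81 mm²); the 16×23.5 cube at (8.5, 13.5) contributes its full rectangle (area 376.00 mm²); the cylinder at (5.5, -2.5) is absent (z outside [6, 22.5]); Taking the union: the regions partially overlap — summed areas 768.11 mm² minus the doubly-counted overlap 100.49 mm² gives 667.62 mm² — area = 667.62 mm²; the cylinder at (-3, 5) does not reach this height (z outside [5, 30]); Subtracting the remaining from the first: none of the subtracted shapes is present at this height, so that combined region is unchanged — area = 667.62 mm². So its area = 667.62 mm². Layer 33 (z = 6.6): the cylinder: section is a regular 24-gon, circumradius r=9.5 (area = (24/2)·9.500²·sin(360°/24) = 280.30 mm²); the r=6 cylinder at (3.5, -3.5) contributes a regular 24-gon of circumradius 6 (area = (24/2)·6.000²·sin(360°/24) = 111.81 mm²); the cube at (8.5, 13.5) is present — its section is the full 16×23.5 rectangle (area 376.00 mm²); the r=6.5 cylinder at (5.5, -2.5) gives a regular 24-gon of circumradius 6.5 (constant along its height) (area = (24/2)·6.500²·sin(360°/24) = 131.22 mm²); Combining (union): the regions partially overlap — summed areas 899.33 mm² minus the doubly-counted overlap 209.51 mm² gives 689.83 mm² — area = 689.83 mm²; the cylinder at (-3, 5): section is a regular 24-gon, circumradius r=6.5 (area = (24/2)·6.500²·sin(360°/24) = 131.22 mm²); Subtracting the remaining from the first: starting from the result so far (689.83 mm²), the r=6.5 cylinder at (-3, 5) partially overlaps it — only the 101.89 mm² overlap (of its 131.22 mm²) is removed, clipping the outline — area = 587.94 mm². So its area = 587.94 mm². Layer 24 is larger (667.62 vs 587.94 mm²).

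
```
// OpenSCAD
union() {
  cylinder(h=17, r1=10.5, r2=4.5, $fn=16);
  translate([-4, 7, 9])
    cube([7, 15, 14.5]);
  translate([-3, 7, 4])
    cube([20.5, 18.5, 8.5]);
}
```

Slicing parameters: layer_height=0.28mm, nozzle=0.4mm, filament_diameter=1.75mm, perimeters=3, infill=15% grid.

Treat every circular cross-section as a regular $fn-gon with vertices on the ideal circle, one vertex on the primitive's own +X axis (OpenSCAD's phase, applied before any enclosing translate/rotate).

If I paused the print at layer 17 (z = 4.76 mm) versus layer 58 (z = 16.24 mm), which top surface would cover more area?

layer 17 (z = 4.76 mm)

Layer 17 (z = 4.76): the cone (r1=10.5→r2=4.5) has section circumradius 8.820 here — a regular 16-gon (area = (16/2)·8.820²·sin(360°/16) = 238.16 mm²); the cube at (-4, 7) is absent (z outside [9, 23.5]); the cube at (-3, 7) is present — its section is the full 20.5×18.5 rectangle (area 379.25 mm²); Merging all regions: the regions partially overlap — summed areas 617.41 mm² minus the doubly-counted overlap 10.56 mm² gives 606.85 mm² — area = 606.85 mm². So its area = 606.85 mm². Layer 58 (z = 16.24): the cone contributes a regular 16-gon of circumradius 4.768 (interpolated between r1=10.5 and r2=4.5 at t=0.955) (area = (16/2)·4.768²·sin(360°/16) = 69.61 mm²); the cube at (-4, 7) (footprint 7×15) is included at this height (area 105.00 mm²); the cube at (-3, 7) does not reach this height (z outside [4, 12.5]); Combining (union): the 2 present regions are separate (no shared area or edge), so areas and boundary lengths simply add and each stays a separate island — area = 174.61 mm². So its area = 174.61 mm². Layer 17 is larger (606.85 vs 174.61 mm²).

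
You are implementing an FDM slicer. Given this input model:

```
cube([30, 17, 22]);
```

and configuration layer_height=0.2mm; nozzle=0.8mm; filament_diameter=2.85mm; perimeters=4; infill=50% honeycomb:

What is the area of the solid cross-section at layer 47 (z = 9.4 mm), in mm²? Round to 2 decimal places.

510.00 mm²

At z = 9.4 mm: the cube (footprint 30×17) is included at this height (area 510.00 mm²). Overall, the cross-section is a single solid region. Net area = 510.00 mm².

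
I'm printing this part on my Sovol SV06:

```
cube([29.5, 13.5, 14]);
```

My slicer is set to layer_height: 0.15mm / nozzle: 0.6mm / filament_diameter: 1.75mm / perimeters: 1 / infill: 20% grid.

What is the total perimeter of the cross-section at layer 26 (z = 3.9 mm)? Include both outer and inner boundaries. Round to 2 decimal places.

86.00 mm

At z = 3.9 mm: the 29.5×13.5 cube contributes its full rectangle (perimeter 86.00 mm). Overall, the cross-section is a single solid region. Total boundary length (outer) = 86.00 mm.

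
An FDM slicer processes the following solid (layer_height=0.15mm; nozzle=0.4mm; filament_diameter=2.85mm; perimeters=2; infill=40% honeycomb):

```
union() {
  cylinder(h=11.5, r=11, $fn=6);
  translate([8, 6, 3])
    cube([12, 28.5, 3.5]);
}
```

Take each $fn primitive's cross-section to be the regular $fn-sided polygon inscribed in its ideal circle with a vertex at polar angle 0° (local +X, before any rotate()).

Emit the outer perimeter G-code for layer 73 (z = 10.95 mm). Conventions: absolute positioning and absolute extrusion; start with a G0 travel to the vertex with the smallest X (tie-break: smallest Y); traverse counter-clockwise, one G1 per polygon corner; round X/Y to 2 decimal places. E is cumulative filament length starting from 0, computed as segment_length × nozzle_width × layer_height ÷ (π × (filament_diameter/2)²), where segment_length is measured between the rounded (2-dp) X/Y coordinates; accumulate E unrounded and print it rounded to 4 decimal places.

G0 X-11.00 Y0.00 Z10.95
G1 X-5.50 Y-9.53 E0.1035
G1 X5.50 Y-9.53 E0.2069
G1 X11.00 Y0.00 E0.3104
G1 X5.50 Y9.53 E0.4139
G1 X-5.50 Y9.53 E0.5174
G1 X-11.00 Y0.00 E0.6209

At z = 10.95 mm: the r=11 cylinder gives a regular 6-gon of circumradius 11 (constant along its height); the cube at (8, 6) does not reach this height (z outside [3, 6.5]); Combining (union): only the r=11 cylinder is present, so the union is just that shape — 1 connected region. The outline is a single polygon with 6 vertices. Extrusion per mm of travel: 0.4 × 0.15 / (π × 1.425²) = 0.009405. Accumulating E over each segment gives final E = 0.6209.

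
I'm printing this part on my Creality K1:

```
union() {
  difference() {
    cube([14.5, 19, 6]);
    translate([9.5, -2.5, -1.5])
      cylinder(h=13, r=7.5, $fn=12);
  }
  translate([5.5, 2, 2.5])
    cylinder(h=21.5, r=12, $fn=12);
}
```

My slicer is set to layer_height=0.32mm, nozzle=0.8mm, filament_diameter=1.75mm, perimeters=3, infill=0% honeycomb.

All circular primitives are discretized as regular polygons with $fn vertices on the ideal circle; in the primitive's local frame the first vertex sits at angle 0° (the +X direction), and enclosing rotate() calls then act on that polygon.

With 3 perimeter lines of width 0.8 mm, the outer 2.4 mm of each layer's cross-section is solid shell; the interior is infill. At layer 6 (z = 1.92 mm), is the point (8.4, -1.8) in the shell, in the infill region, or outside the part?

outside

At z = 1.92 mm: the cube is present — its section is the full 14.5×19 rectangle; the r=7.5 cylinder at (9.5, -2.5) contributes a regular 12-gon of circumradius 7.5; After the difference (first − rest): starting from the 14.5×19 cube, the r=7.5 cylinder at (9.5, -2.5) partially overlaps it — only the 45.35 mm² overlap (of its 168.75 mm²) is removed, clipping the outline — 1 connected region; the cylinder at (5.5, 2) does not reach this height (z outside [2.5, 24]); Combining (union): only that combined region is present, so the union is just that shape — 1 connected region. Overall, the cross-section is a single solid region. The nearest boundary edge runs (5.75, 4.00)→(3.00, 1.25); distance from the point to it = 5.97 mm. The point is not inside any of the regions above, so it lies outside the cross-section (5.97 mm from the nearest boundary).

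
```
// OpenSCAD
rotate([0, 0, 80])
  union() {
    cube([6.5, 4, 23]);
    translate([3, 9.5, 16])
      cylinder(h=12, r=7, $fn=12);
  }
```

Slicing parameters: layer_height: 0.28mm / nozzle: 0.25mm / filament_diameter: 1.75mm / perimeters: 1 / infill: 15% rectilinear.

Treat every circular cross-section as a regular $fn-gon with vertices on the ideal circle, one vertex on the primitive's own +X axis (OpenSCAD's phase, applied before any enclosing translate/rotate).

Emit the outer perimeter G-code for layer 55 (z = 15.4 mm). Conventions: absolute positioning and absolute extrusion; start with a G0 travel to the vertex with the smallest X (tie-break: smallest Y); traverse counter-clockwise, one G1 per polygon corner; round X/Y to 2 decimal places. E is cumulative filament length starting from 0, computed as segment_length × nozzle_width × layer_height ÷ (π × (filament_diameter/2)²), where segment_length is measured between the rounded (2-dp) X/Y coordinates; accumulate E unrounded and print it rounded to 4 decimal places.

G0 X-3.94 Y0.69 Z15.40
G1 X0.00 Y0.00 E0.1164
G1 X1.13 Y6.40 E0.3055
G1 X-2.81 Y7.10 E0.4220
G1 X-3.94 Y0.69 E0.6114

At z = 15.4 mm: the cube (footprint 6.5×4) is included at this height; the cylinder at (3, 9.5) is not intersected at this z (z outside [16, 28]); Merging all regions: only the 6.5×4 cube is present, so the union is just that shape — 1 connected region; (rotated 80° about Z; rotation is an isometry so areas/perimeters/island counts are preserved). The outline is a single polygon with 4 vertices. Extrusion per mm of travel: 0.25 × 0.28 / (π × 0.875²) = 0.029103. Accumulating E over each segment gives final E = 0.6114.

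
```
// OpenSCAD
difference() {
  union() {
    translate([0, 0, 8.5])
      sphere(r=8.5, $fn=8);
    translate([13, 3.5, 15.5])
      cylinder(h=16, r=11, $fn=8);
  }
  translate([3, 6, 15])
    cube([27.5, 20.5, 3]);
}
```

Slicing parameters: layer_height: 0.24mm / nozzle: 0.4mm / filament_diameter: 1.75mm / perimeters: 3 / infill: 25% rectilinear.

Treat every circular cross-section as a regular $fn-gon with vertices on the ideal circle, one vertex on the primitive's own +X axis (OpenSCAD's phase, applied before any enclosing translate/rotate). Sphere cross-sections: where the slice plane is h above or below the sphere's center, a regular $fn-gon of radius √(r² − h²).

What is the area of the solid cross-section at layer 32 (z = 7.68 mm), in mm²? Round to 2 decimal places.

At z = 7.68 mm: the r=8.5 sphere contributes a regular 8-gon of circumradius √(8.5²−0.82²) = 8.460 (area = (8/2)·8.460²·sin(360°/8) = 202.45 mm²); the cylinder at (13, 3.5) is not intersected at this z (z outside [15.5, 31.5]); Merging all regions: only the r=8.5 sphere is present, so the union is just that shape — area = 202.45 mm²; the cube at (3, 6) is not intersected at this z (z outside [15, 18]); Taking the first minus the rest: none of the subtracted shapes is present at this height, so that combined region is unchanged — area = 202.45 mm². Overall, the cross-section is a single solid region. Net area = 202.45 mm².

202.45 mm²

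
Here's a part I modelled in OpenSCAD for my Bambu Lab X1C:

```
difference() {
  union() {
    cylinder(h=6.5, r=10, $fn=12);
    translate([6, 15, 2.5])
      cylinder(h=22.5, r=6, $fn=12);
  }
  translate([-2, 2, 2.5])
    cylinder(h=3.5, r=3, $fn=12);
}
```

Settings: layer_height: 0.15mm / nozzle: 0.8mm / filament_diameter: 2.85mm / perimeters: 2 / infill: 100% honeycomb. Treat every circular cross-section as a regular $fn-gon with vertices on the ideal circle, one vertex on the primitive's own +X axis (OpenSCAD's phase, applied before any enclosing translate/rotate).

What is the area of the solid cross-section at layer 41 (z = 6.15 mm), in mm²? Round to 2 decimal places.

408.00 mm²

At z = 6.15 mm: the r=10 cylinder contributes a regular 12-gon of circumradius 10 (area = (12/2)·10.000²·sin(360°/12) = 300.00 mm²); the r=6 cylinder at (6, 15) contributes a regular 12-gon of circumradius 6 (area = (12/2)·6.000²·sin(360°/12) = 108.00 mm²); Merging all regions: the 2 present regions are separate (no shared area or edge), so areas and boundary lengths simply add and each stays a separate island — area = 408.00 mm²; the cylinder at (-2, 2) is absent (z outside [2.5, 6]); Taking the first minus the rest: none of the subtracted shapes is present at this height, so that combined region is unchanged — area = 408.00 mm². Overall, the cross-section has 2 separate islands. Net area = 408.00 mm².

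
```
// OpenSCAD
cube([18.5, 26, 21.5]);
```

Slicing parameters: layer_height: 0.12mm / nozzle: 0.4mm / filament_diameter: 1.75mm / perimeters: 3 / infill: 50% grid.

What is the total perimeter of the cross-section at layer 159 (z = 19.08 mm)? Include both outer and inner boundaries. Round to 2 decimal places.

89.00 mm

At z = 19.08 mm: the cube (footprint 18.5×26) is included at this height (perimeter 89.00 mm). Overall, the cross-section is a single solid region. Total boundary length (outer) = 89.00 mm.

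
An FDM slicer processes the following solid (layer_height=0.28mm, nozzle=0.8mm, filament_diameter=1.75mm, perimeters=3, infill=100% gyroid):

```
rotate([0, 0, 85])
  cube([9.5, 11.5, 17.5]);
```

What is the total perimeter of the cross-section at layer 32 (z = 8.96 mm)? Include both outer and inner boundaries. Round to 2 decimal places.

At z = 8.96 mm: the cube (footprint 9.5×11.5) is included at this height (perimeter 42.00 mm); (rotated 85° about Z; rotation is an isometry so areas/perimeters/island counts are preserved). Overall, the cross-section is a single solid region. Total boundary length (outer) = 42.00 mm.

42.00 mm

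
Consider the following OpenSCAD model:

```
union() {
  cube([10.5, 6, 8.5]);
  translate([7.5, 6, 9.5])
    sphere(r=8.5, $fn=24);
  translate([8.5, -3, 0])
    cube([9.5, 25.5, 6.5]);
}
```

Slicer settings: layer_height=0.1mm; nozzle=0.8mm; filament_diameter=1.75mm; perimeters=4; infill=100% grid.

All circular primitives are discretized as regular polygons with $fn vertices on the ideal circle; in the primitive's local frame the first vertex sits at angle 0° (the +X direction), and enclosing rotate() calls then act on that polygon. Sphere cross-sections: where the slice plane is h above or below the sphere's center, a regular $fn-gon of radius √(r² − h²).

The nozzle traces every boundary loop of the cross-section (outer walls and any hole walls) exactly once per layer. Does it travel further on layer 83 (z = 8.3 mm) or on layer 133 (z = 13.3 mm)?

layer 83 (z = 8.3 mm)

Layer 83 (z = 8.3): the cube is present — its section is the full 10.5×6 rectangle (perimeter 33.00 mm); the r=8.5 sphere at (7.5, 6) contributes a regular 24-gon of circumradius √(8.5²−1.2²) = 8.415 (perimeter = 2·24·8.415·sin(180°/24) = 52.72 mm); the cube at (8.5, -3) is absent (z outside [0, 6.5]); Combining (union): the regions partially overlap (shared area 61.33 mm²), so the edge portions inside another operand are dropped and the merged outline is re-measured after clipping — boundary = 53.81 mm. So its perimeter = 53.81 mm. Layer 133 (z = 13.3): the cube does not reach this height (z outside [0, 8.5]); the r=8.5 sphere at (7.5, 6) slices to a regular 24-gon of circumradius 7.603 (√(r²−h²) with h=3.8 from center) (perimeter = 2·24·7.603·sin(180°/24) = 47.64 mm); the cube at (8.5, -3) is absent (z outside [0, 6.5]); Combining (union): only the r=8.5 sphere at (7.5, 6) is present, so the union is just that shape — boundary = 47.64 mm. So its perimeter = 47.64 mm. Layer 83 is larger (53.81 vs 47.64 mm).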